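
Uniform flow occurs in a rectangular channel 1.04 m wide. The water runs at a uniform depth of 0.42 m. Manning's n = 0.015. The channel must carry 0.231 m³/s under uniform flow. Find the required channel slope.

S = 0.000441

Flow area A = b·y = 1.04 × 0.42 = 0.4368 m². Wetted perimeter P = b + 2y = 1.04 + 2×0.42 = 1.88 m.
Hydraulic radius R = A/P = 0.4368/1.88 = 0.2323 m.
From Manning's equation, S = [nQ / (1 A R^(2/3))]² = [0.015 × 0.231 / (1 × 0.4368 × 0.2323^(2/3))]² = 0.000441.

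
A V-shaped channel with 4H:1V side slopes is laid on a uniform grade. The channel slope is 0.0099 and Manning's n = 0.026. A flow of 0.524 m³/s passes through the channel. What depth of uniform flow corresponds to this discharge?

y_n = 0.338 m

Manning's equation rearranged: A R^(2/3) = nQ / (1·√S) = 0.026 × 0.524 / (√0.0099) = 0.1369.
At y = 0.394 m: A R^(2/3) = 0.206 — too large.
At y = 0.282 m: A R^(2/3) = 0.08445 — too small.
At y = 0.338 m: A R^(2/3) = 0.1369 — matches.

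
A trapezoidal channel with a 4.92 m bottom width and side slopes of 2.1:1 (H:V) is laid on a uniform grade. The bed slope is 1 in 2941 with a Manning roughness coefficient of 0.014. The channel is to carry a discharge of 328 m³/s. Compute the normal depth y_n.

y_n = 6.23 m

Manning's equation rearranged: A R^(2/3) = nQ / (1·√S) = 0.014 × 328 / (√0.00034) = 249.
Trying y = 4.6 m: A R^(2/3) = 125.1 — short.
Trying y = 6.23 m: A R^(2/3) = 249 — ≈ 249.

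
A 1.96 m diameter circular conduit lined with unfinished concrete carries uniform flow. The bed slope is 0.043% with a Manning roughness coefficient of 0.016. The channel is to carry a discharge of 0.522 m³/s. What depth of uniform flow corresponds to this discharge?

Manning's equation rearranged: A R^(2/3) = nQ / (1·√S) = 0.016 × 0.522 / (√0.00043) = 0.4028.
At y = 0.681 m: A R^(2/3) = 0.4863 — over.
At y = 0.505 m: A R^(2/3) = 0.2727 — short.
At y = 0.617 m: A R^(2/3) = 0.403 — matches.

y_n = 0.617 m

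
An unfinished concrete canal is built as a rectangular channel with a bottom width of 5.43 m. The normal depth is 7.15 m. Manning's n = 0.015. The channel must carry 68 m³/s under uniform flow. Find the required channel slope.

Flow area A = b·y = 5.43 × 7.15 = 38.82 m². Wetted perimeter P = b + 2y = 5.43 + 2×7.15 = 19.73 m.
Hydraulic radius R = A/P = 38.82/19.73 = 1.968 m.
From Manning's equation, S = [nQ / (1 A R^(2/3))]² = [0.015 × 68 / (1 × 38.82 × 1.968^(2/3))]² = 0.00028.

S = 0.00028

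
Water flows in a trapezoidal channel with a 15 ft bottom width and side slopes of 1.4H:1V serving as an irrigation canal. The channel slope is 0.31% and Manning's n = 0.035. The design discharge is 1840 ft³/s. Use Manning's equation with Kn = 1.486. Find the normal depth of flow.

Manning's equation rearranged: A R^(2/3) = nQ / (1.486·√S) = 0.035 × 1840 / (1.486 × √0.0031) = 778.4.
Try y = 7.84 ft: A R^(2/3) = 583.6 — too small.
Try y = 10 ft: A R^(2/3) = 943.6 — too large.
Try y = 9.08 ft: A R^(2/3) = 778.4 — close enough.

y_n = 9.08 ft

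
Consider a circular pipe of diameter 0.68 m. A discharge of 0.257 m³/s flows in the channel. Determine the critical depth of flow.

At critical depth, Q² T / (g A³) = 1, i.e. A³/T = Q²/g = 0.257²/9.81 = 0.006733.
Try y = 0.375 m: A³/T = 0.0128 — over.
Try y = 0.27 m: A³/T = 0.003642 — short.
Try y = 0.317 m: A³/T = 0.006737 — matches.

y_c = 0.317 m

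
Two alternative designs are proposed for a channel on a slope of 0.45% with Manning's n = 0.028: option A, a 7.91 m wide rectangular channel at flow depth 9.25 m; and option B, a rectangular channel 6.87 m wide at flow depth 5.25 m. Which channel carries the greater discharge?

channel A

Channel A: Flow area A = b·y = 7.91 × 9.25 = 73.17 m². Wetted perimeter P = b + 2y = 7.91 + 2×9.25 = 26.41 m. Hydraulic radius R = A/P = 73.17/26.41 = 2.77 m. Q_A = (1/0.028)·73.17·2.77^(2/3)·√0.0045 = 345.8 m³/s.
Channel B: Flow area A = b·y = 6.87 × 5.25 = 36.07 m². Wetted perimeter P = b + 2y = 6.87 + 2×5.25 = 17.37 m. Hydraulic radius R = A/P = 36.07/17.37 = 2.076 m. Q_B = (1/0.028)·36.07·2.076^(2/3)·√0.0045 = 140.6 m³/s.
Q_A = 345.8 m³/s vs Q_B = 140.6 m³/s, so channel A carries more.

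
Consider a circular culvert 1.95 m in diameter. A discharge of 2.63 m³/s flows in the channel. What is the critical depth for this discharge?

y_c = 0.774 m

At critical depth, Q² T / (g A³) = 1, i.e. A³/T = Q²/g = 2.63²/9.81 = 0.7051.
Try y = 0.862 m: A³/T = 1.066 — too large.
Try y = 0.654 m: A³/T = 0.3686 — too small.
Try y = 0.774 m: A³/T = 0.7053 — matches.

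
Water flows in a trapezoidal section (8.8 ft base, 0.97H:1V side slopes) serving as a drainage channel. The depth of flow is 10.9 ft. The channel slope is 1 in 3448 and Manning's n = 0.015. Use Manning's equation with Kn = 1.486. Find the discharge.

Q = 1100 ft³/s

With bottom width b = 8.8 ft and side slope z = 0.97: A = (b + zy)y = (8.8 + 0.97×10.9)×10.9 = 211.2 ft²; P = b + 2y√(1+z²) = 8.8 + 2×10.9×1.393 = 39.17 ft.
Hydraulic radius R = A/P = 211.2/39.17 = 5.391 ft.
Manning's equation: Q = (1.486/n) A R^(2/3) S^(1/2) = (1.486/0.015) × 211.2 × 5.391^(2/3) × 0.00029^(1/2) = 1100 ft³/s.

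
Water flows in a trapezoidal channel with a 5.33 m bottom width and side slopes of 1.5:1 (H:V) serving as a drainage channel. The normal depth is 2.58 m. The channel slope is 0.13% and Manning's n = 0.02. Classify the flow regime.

subcritical

With bottom width b = 5.33 m and side slope z = 1.5: A = (b + zy)y = (5.33 + 1.5×2.58)×2.58 = 23.74 m²; P = b + 2y√(1+z²) = 5.33 + 2×2.58×1.803 = 14.63 m.
Hydraulic radius R = A/P = 23.74/14.63 = 1.622 m.
V = (1/n) R^(2/3) √S = (1/0.02) × 1.622^(2/3) × √0.0013 = 2.489 m/s. Hydraulic depth D_h = A/T = 23.74/13.07 = 1.816 m.
Froude number Fr = V/√(g·D_h) = 2.489/√(9.81×1.816) = 0.59, which is less than 1, so the flow is subcritical.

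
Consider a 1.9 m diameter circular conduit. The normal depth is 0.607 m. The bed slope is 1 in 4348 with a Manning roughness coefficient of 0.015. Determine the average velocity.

V = 0.494 m/s

For a circular section of diameter D = 1.9 m at depth y = 0.607 m, the central angle is θ = 2 arccos(1 − 2y/D) = 2.403 rad. Then A = (D²/8)(θ − sin θ) = 0.7804 m² and P = Dθ/2 = 2.283 m.
Hydraulic radius R = A/P = 0.7804/2.283 = 0.3419 m.
From Manning's equation, V = (1/n) R^(2/3) S^(1/2) = (1/0.015) × 0.3419^(2/3) × 0.00023^(1/2) = 0.494 m/s.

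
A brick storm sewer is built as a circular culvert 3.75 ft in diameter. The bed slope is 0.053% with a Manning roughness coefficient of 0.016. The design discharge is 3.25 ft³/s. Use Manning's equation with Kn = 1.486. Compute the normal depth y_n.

y_n = 0.96 ft

Manning's equation rearranged: A R^(2/3) = nQ / (1.486·√S) = 0.016 × 3.25 / (1.486 × √0.00053) = 1.52.
At y = 0.842 ft: A R^(2/3) = 1.17 — short.
At y = 1.09 ft: A R^(2/3) = 1.949 — over.
At y = 0.96 ft: A R^(2/3) = 1.519 — matches.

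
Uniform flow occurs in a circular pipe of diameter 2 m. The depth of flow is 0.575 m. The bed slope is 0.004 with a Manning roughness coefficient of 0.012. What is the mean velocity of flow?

For a circular section of diameter D = 2 m at depth y = 0.575 m, the central angle is θ = 2 arccos(1 − 2y/D) = 2.264 rad. Then A = (D²/8)(θ − sin θ) = 0.7471 m² and P = Dθ/2 = 2.264 m.
Hydraulic radius R = A/P = 0.7471/2.264 = 0.3301 m.
From Manning's equation, V = (1/n) R^(2/3) S^(1/2) = (1/0.012) × 0.3301^(2/3) × 0.004^(1/2) = 2.52 m/s.

V = 2.52 m/s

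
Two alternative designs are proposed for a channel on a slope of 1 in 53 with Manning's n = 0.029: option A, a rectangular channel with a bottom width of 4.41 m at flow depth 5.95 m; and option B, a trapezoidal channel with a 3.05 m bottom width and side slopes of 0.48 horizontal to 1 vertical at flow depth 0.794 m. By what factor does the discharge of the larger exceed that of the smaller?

19.3

Channel A: Flow area A = b·y = 4.41 × 5.95 = 26.24 m². Wetted perimeter P = b + 2y = 4.41 + 2×5.95 = 16.31 m. Hydraulic radius R = A/P = 26.24/16.31 = 1.609 m. Q_A = (1/0.029)·26.24·1.609^(2/3)·√0.01887 = 170.6 m³/s.
Channel B: With bottom width b = 3.05 m and side slope z = 0.48: A = (b + zy)y = (3.05 + 0.48×0.794)×0.794 = 2.724 m²; P = b + 2y√(1+z²) = 3.05 + 2×0.794×1.109 = 4.811 m. Hydraulic radius R = A/P = 2.724/4.811 = 0.5662 m. Q_B = (1/0.029)·2.724·0.5662^(2/3)·√0.01887 = 8.832 m³/s.
The larger discharge is 170.6 m³/s and the smaller is 8.832 m³/s; the ratio is 19.3.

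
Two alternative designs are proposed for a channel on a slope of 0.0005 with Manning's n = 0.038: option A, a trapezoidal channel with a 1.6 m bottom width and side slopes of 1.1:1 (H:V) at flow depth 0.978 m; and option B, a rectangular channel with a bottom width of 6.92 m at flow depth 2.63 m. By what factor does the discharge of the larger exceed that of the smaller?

13.1

Channel A: With bottom width b = 1.6 m and side slope z = 1.1: A = (b + zy)y = (1.6 + 1.1×0.978)×0.978 = 2.617 m²; P = b + 2y√(1+z²) = 1.6 + 2×0.978×1.487 = 4.508 m. Hydraulic radius R = A/P = 2.617/4.508 = 0.5805 m. Q_A = (1/0.038)·2.617·0.5805^(2/3)·√0.0005 = 1.072 m³/s.
Channel B: Flow area A = b·y = 6.92 × 2.63 = 18.2 m². Wetted perimeter P = b + 2y = 6.92 + 2×2.63 = 12.18 m. Hydraulic radius R = A/P = 18.2/12.18 = 1.494 m. Q_B = (1/0.038)·18.2·1.494^(2/3)·√0.0005 = 14 m³/s.
The larger discharge is 14 m³/s and the smaller is 1.072 m³/s; the ratio is 13.1.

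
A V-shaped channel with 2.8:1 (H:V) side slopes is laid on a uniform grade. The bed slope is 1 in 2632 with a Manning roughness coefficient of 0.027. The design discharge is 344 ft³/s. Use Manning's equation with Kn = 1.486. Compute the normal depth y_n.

Manning's equation rearranged: A R^(2/3) = nQ / (1.486·√S) = 0.027 × 344 / (1.486 × √0.0003799) = 320.7.
At y = 5.1 ft: A R^(2/3) = 130.6 — low.
At y = 7.93 ft: A R^(2/3) = 423.8 — high.
At y = 7.14 ft: A R^(2/3) = 320.3 — close enough.

y_n = 7.14 ft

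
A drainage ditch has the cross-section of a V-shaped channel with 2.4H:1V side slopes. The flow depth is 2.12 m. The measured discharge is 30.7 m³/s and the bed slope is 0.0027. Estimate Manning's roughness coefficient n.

n = 0.018

For a triangular section with side slope z = 2.4: A = zy² = 2.4×2.12² = 10.79 m²; P = 2y√(1+z²) = 2×2.12×2.6 = 11.02 m.
Hydraulic radius R = A/P = 10.79/11.02 = 0.9785 m.
Rearranging Manning's equation: n = (1/Q) A R^(2/3) S^(1/2) = (1/30.7) × 10.79 × 0.9785^(2/3) × √0.0027 = 0.018.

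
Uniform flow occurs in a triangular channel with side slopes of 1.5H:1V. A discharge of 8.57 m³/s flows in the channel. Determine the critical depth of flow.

y_c = 1.46 m

At critical depth, Q² T / (g A³) = 1, i.e. A³/T = Q²/g = 8.57²/9.81 = 7.487.
At y = 1.77 m: A³/T = 19.54 — too large.
At y = 1.02 m: A³/T = 1.242 — too small.
At y = 1.46 m: A³/T = 7.463 — close enough.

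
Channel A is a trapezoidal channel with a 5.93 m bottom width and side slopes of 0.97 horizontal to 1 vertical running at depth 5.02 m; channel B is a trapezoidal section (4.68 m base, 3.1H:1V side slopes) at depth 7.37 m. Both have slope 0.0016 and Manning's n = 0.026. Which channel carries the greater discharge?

channel B

Channel A: With bottom width b = 5.93 m and side slope z = 0.97: A = (b + zy)y = (5.93 + 0.97×5.02)×5.02 = 54.21 m²; P = b + 2y√(1+z²) = 5.93 + 2×5.02×1.393 = 19.92 m. Hydraulic radius R = A/P = 54.21/19.92 = 2.722 m. Q_A = (1/0.026)·54.21·2.722^(2/3)·√0.0016 = 162.6 m³/s.
Channel B: With bottom width b = 4.68 m and side slope z = 3.1: A = (b + zy)y = (4.68 + 3.1×7.37)×7.37 = 202.9 m²; P = b + 2y√(1+z²) = 4.68 + 2×7.37×3.257 = 52.69 m. Hydraulic radius R = A/P = 202.9/52.69 = 3.85 m. Q_B = (1/0.026)·202.9·3.85^(2/3)·√0.0016 = 766.7 m³/s.
Q_A = 162.6 m³/s vs Q_B = 766.7 m³/s, so channel B carries more.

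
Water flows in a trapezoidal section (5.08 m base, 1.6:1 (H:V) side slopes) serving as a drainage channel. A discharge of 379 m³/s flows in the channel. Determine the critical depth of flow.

y_c = 5.12 m

At critical depth, Q² T / (g A³) = 1, i.e. A³/T = Q²/g = 379²/9.81 = 14640.
At y = 4.17 m: A³/T = 6388 — too small.
At y = 5.73 m: A³/T = 23240 — too large.
At y = 5.12 m: A³/T = 14620 — matches.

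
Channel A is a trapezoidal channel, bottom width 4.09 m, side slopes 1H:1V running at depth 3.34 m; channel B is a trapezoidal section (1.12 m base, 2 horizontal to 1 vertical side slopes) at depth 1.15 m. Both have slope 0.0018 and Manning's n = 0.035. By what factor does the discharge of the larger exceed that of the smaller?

12.9

Channel A: With bottom width b = 4.09 m and side slope z = 1: A = (b + zy)y = (4.09 + 1×3.34)×3.34 = 24.82 m²; P = b + 2y√(1+z²) = 4.09 + 2×3.34×1.414 = 13.54 m. Hydraulic radius R = A/P = 24.82/13.54 = 1.833 m. Q_A = (1/0.035)·24.82·1.833^(2/3)·√0.0018 = 45.06 m³/s.
Channel B: With bottom width b = 1.12 m and side slope z = 2: A = (b + zy)y = (1.12 + 2×1.15)×1.15 = 3.933 m²; P = b + 2y√(1+z²) = 1.12 + 2×1.15×2.236 = 6.263 m. Hydraulic radius R = A/P = 3.933/6.263 = 0.628 m. Q_B = (1/0.035)·3.933·0.628^(2/3)·√0.0018 = 3.496 m³/s.
The larger discharge is 45.06 m³/s and the smaller is 3.496 m³/s; the ratio is 12.9.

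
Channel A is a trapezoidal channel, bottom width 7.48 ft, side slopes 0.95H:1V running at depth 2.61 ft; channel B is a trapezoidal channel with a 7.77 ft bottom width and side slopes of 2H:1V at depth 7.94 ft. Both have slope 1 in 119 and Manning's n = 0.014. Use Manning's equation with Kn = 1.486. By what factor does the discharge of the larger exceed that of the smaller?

13.1

Channel A: With bottom width b = 7.48 ft and side slope z = 0.95: A = (b + zy)y = (7.48 + 0.95×2.61)×2.61 = 25.99 ft²; P = b + 2y√(1+z²) = 7.48 + 2×2.61×1.379 = 14.68 ft. Hydraulic radius R = A/P = 25.99/14.68 = 1.771 ft. Q_A = (1.486/0.014)·25.99·1.771^(2/3)·√0.008403 = 370.2 ft³/s.
Channel B: With bottom width b = 7.77 ft and side slope z = 2: A = (b + zy)y = (7.77 + 2×7.94)×7.94 = 187.8 ft²; P = b + 2y√(1+z²) = 7.77 + 2×7.94×2.236 = 43.28 ft. Hydraulic radius R = A/P = 187.8/43.28 = 4.339 ft. Q_B = (1.486/0.014)·187.8·4.339^(2/3)·√0.008403 = 4861 ft³/s.
The larger discharge is 4861 ft³/s and the smaller is 370.2 ft³/s; the ratio is 13.1.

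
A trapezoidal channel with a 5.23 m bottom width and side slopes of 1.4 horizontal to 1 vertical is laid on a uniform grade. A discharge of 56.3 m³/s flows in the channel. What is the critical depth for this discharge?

y_c = 1.91 m

At critical depth, Q² T / (g A³) = 1, i.e. A³/T = Q²/g = 56.3²/9.81 = 323.1.
Trying y = 2.43 m: A³/T = 766.9 — over.
Trying y = 1.43 m: A³/T = 119.8 — short.
Trying y = 1.91 m: A³/T = 325.3 — close enough.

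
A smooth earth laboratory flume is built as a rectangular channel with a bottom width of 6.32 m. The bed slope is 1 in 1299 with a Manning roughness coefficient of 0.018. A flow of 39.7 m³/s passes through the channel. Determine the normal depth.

Manning's equation rearranged: A R^(2/3) = nQ / (1·√S) = 0.018 × 39.7 / (√0.0007698) = 25.76.
Trying y = 3.87 m: A R^(2/3) = 35.38 — high.
Trying y = 2.69 m: A R^(2/3) = 21.81 — low.
Trying y = 3.04 m: A R^(2/3) = 25.73 — close enough.

y_n = 3.04 m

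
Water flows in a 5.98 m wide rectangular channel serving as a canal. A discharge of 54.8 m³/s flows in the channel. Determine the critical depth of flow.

For a rectangular channel, critical depth y_c = (q²/g)^(1/3) where q = Q/b = 54.8/5.98 = 9.164 m²/s.
So y_c = (9.164²/9.81)^(1/3) = 2.05 m.

y_c = 2.05 m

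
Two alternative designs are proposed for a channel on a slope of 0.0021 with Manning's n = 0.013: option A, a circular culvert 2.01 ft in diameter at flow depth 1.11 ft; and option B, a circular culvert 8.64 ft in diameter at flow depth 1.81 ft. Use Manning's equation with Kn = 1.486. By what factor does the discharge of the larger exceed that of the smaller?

7.97

Channel A: For a circular section of diameter D = 2.01 ft at depth y = 1.11 ft, the central angle is θ = 2 arccos(1 − 2y/D) = 3.351 rad. Then A = (D²/8)(θ − sin θ) = 1.797 ft² and P = Dθ/2 = 3.368 ft. Hydraulic radius R = A/P = 1.797/3.368 = 0.5337 ft. Q_A = (1.486/0.013)·1.797·0.5337^(2/3)·√0.0021 = 6.194 ft³/s.
Channel B: For a circular section of diameter D = 8.64 ft at depth y = 1.81 ft, the central angle is θ = 2 arccos(1 − 2y/D) = 1.902 rad. Then A = (D²/8)(θ − sin θ) = 8.919 ft² and P = Dθ/2 = 8.215 ft. Hydraulic radius R = A/P = 8.919/8.215 = 1.086 ft. Q_B = (1.486/0.013)·8.919·1.086^(2/3)·√0.0021 = 49.36 ft³/s.
The larger discharge is 49.36 ft³/s and the smaller is 6.194 ft³/s; the ratio is 7.97.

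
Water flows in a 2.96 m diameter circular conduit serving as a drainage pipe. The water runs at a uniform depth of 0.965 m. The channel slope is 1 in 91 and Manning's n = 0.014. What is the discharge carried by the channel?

Q = 9.69 m³/s

For a circular section of diameter D = 2.96 m at depth y = 0.965 m, the central angle is θ = 2 arccos(1 − 2y/D) = 2.431 rad. Then A = (D²/8)(θ − sin θ) = 1.948 m² and P = Dθ/2 = 3.598 m.
Hydraulic radius R = A/P = 1.948/3.598 = 0.5414 m.
Manning's equation: Q = (1/n) A R^(2/3) S^(1/2) = (1/0.014) × 1.948 × 0.5414^(2/3) × 0.01099^(1/2) = 9.69 m³/s.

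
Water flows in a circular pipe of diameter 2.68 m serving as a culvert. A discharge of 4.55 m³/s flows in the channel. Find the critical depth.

y_c = 0.936 m

At critical depth, Q² T / (g A³) = 1, i.e. A³/T = Q²/g = 4.55²/9.81 = 2.11.
Trying y = 0.692 m: A³/T = 0.6554 — too small.
Trying y = 1.02 m: A³/T = 2.943 — too large.
Trying y = 0.936 m: A³/T = 2.113 — ≈ 2.11.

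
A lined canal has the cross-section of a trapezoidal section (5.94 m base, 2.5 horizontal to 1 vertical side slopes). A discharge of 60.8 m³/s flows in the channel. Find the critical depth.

y_c = 1.72 m

At critical depth, Q² T / (g A³) = 1, i.e. A³/T = Q²/g = 60.8²/9.81 = 376.8.
Trying y = 1.4 m: A³/T = 178.4 — short.
Trying y = 1.72 m: A³/T = 375.8 — ≈ 376.8.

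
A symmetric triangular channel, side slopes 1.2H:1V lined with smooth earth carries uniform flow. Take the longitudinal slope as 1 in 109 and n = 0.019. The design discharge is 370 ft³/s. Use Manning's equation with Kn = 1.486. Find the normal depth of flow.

Manning's equation rearranged: A R^(2/3) = nQ / (1.486·√S) = 0.019 × 370 / (1.486 × √0.009174) = 49.39.
Trying y = 4.11 ft: A R^(2/3) = 27.48 — low.
Trying y = 5.93 ft: A R^(2/3) = 73.05 — high.
Trying y = 5.12 ft: A R^(2/3) = 49.38 — ≈ 49.39.

y_n = 5.12 ft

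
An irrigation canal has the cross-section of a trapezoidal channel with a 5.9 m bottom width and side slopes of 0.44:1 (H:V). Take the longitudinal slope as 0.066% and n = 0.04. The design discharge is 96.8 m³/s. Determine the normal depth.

Manning's equation rearranged: A R^(2/3) = nQ / (1·√S) = 0.04 × 96.8 / (√0.00066) = 150.7.
Try y = 8.75 m: A R^(2/3) = 193.3 — over.
Try y = 5.94 m: A R^(2/3) = 97.54 — short.
Try y = 7.62 m: A R^(2/3) = 150.8 — matches.

y_n = 7.62 m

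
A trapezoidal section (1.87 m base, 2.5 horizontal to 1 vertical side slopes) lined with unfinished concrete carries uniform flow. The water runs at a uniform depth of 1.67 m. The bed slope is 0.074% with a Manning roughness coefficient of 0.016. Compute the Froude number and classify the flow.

subcritical

With bottom width b = 1.87 m and side slope z = 2.5: A = (b + zy)y = (1.87 + 2.5×1.67)×1.67 = 10.1 m²; P = b + 2y√(1+z²) = 1.87 + 2×1.67×2.693 = 10.86 m.
Hydraulic radius R = A/P = 10.1/10.86 = 0.9293 m.
V = (1/n) R^(2/3) √S = (1/0.016) × 0.9293^(2/3) × √0.00074 = 1.619 m/s. Hydraulic depth D_h = A/T = 10.1/10.22 = 0.9878 m.
Froude number Fr = V/√(g·D_h) = 1.619/√(9.81×0.9878) = 0.52, which is less than 1, so the flow is subcritical.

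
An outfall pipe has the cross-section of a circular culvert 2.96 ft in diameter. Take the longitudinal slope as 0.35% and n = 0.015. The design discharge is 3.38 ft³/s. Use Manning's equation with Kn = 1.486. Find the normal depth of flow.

y_n = 0.64 ft

Manning's equation rearranged: A R^(2/3) = nQ / (1.486·√S) = 0.015 × 3.38 / (1.486 × √0.0035) = 0.5767.
Trying y = 0.568 ft: A R^(2/3) = 0.4533 — too small.
Trying y = 0.739 ft: A R^(2/3) = 0.7691 — too large.
Trying y = 0.64 ft: A R^(2/3) = 0.577 — close enough.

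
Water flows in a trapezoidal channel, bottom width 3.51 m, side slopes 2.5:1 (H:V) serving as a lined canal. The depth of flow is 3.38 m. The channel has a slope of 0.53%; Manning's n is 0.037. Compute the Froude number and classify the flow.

subcritical

With bottom width b = 3.51 m and side slope z = 2.5: A = (b + zy)y = (3.51 + 2.5×3.38)×3.38 = 40.42 m²; P = b + 2y√(1+z²) = 3.51 + 2×3.38×2.693 = 21.71 m.
Hydraulic radius R = A/P = 40.42/21.71 = 1.862 m.
V = (1/n) R^(2/3) √S = (1/0.037) × 1.862^(2/3) × √0.0053 = 2.978 m/s. Hydraulic depth D_h = A/T = 40.42/20.41 = 1.981 m.
Froude number Fr = V/√(g·D_h) = 2.978/√(9.81×1.981) = 0.676, which is less than 1, so the flow is subcritical.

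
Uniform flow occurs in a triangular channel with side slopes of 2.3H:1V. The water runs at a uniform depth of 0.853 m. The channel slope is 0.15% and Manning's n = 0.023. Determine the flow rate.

For a triangular section with side slope z = 2.3: A = zy² = 2.3×0.853² = 1.674 m²; P = 2y√(1+z²) = 2×0.853×2.508 = 4.279 m.
Hydraulic radius R = A/P = 1.674/4.279 = 0.3911 m.
Manning's equation: Q = (1/n) A R^(2/3) S^(1/2) = (1/0.023) × 1.674 × 0.3911^(2/3) × 0.0015^(1/2) = 1.51 m³/s.

Q = 1.51 m³/s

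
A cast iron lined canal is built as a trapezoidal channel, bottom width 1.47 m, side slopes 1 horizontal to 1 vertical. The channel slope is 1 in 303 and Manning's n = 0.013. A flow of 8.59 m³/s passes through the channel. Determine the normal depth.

Manning's equation rearranged: A R^(2/3) = nQ / (1·√S) = 0.013 × 8.59 / (√0.0033) = 1.944.
Try y = 0.801 m: A R^(2/3) = 1.126 — too small.
Try y = 1.17 m: A R^(2/3) = 2.309 — too large.
Try y = 1.07 m: A R^(2/3) = 1.943 — ≈ 1.944.

y_n = 1.07 m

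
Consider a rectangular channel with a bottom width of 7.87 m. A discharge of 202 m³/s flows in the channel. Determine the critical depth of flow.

For a rectangular channel, critical depth y_c = (q²/g)^(1/3) where q = Q/b = 202/7.87 = 25.67 m²/s.
So y_c = (25.67²/9.81)^(1/3) = 4.06 m.

y_c = 4.06 m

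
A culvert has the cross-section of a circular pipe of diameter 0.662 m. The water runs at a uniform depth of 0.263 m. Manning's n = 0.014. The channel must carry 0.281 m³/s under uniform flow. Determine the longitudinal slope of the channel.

S = 0.013

For a circular section of diameter D = 0.662 m at depth y = 0.263 m, the central angle is θ = 2 arccos(1 − 2y/D) = 2.728 rad. Then A = (D²/8)(θ − sin θ) = 0.1274 m² and P = Dθ/2 = 0.9029 m.
Hydraulic radius R = A/P = 0.1274/0.9029 = 0.1411 m.
From Manning's equation, S = [nQ / (1 A R^(2/3))]² = [0.014 × 0.281 / (1 × 0.1274 × 0.1411^(2/3))]² = 0.013.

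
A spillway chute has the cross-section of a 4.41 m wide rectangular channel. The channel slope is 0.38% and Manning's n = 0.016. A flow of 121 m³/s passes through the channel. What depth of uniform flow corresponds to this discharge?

Manning's equation rearranged: A R^(2/3) = nQ / (1·√S) = 0.016 × 121 / (√0.0038) = 31.41.
Trying y = 6.3 m: A R^(2/3) = 38.53 — high.
Trying y = 5.3 m: A R^(2/3) = 31.4 — matches.

y_n = 5.3 m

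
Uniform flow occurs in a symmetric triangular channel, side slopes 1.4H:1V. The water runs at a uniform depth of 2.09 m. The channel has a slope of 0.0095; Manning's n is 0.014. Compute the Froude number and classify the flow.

For a triangular section with side slope z = 1.4: A = zy² = 1.4×2.09² = 6.115 m²; P = 2y√(1+z²) = 2×2.09×1.72 = 7.192 m.
Hydraulic radius R = A/P = 6.115/7.192 = 0.8504 m.
V = (1/n) R^(2/3) √S = (1/0.014) × 0.8504^(2/3) × √0.0095 = 6.249 m/s. Hydraulic depth D_h = A/T = 6.115/5.852 = 1.045 m.
Froude number Fr = V/√(g·D_h) = 6.249/√(9.81×1.045) = 1.95, which is greater than 1, so the flow is supercritical.

supercritical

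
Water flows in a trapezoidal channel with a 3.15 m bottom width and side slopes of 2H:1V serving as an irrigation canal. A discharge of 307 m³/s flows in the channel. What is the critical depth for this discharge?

At critical depth, Q² T / (g A³) = 1, i.e. A³/T = Q²/g = 307²/9.81 = 9607.
Trying y = 5.36 m: A³/T = 16710 — too large.
Trying y = 3.59 m: A³/T = 2913 — too small.
Trying y = 4.73 m: A³/T = 9614 — ≈ 9607.

y_c = 4.73 m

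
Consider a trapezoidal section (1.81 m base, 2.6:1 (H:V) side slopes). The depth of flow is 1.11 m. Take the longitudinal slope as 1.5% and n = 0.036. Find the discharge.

With bottom width b = 1.81 m and side slope z = 2.6: A = (b + zy)y = (1.81 + 2.6×1.11)×1.11 = 5.213 m²; P = b + 2y√(1+z²) = 1.81 + 2×1.11×2.786 = 7.994 m.
Hydraulic radius R = A/P = 5.213/7.994 = 0.652 m.
Manning's equation: Q = (1/n) A R^(2/3) S^(1/2) = (1/0.036) × 5.213 × 0.652^(2/3) × 0.015^(1/2) = 13.3 m³/s.

Q = 13.3 m³/s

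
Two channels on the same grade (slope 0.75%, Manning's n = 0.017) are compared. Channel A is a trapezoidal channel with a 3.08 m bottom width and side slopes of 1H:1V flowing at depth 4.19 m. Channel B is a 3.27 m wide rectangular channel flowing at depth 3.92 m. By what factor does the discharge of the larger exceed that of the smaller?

Channel A: With bottom width b = 3.08 m and side slope z = 1: A = (b + zy)y = (3.08 + 1×4.19)×4.19 = 30.46 m²; P = b + 2y√(1+z²) = 3.08 + 2×4.19×1.414 = 14.93 m. Hydraulic radius R = A/P = 30.46/14.93 = 2.04 m. Q_A = (1/0.017)·30.46·2.04^(2/3)·√0.0075 = 249.6 m³/s.
Channel B: Flow area A = b·y = 3.27 × 3.92 = 12.82 m². Wetted perimeter P = b + 2y = 3.27 + 2×3.92 = 11.11 m. Hydraulic radius R = A/P = 12.82/11.11 = 1.154 m. Q_B = (1/0.017)·12.82·1.154^(2/3)·√0.0075 = 71.83 m³/s.
The larger discharge is 249.6 m³/s and the smaller is 71.83 m³/s; the ratio is 3.47.

3.47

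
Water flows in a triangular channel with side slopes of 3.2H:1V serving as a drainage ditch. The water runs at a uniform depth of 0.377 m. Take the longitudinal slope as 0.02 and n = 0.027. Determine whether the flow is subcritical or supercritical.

For a triangular section with side slope z = 3.2: A = zy² = 3.2×0.377² = 0.4548 m²; P = 2y√(1+z²) = 2×0.377×3.353 = 2.528 m.
Hydraulic radius R = A/P = 0.4548/2.528 = 0.1799 m.
V = (1/n) R^(2/3) √S = (1/0.027) × 0.1799^(2/3) × √0.02 = 1.669 m/s. Hydraulic depth D_h = A/T = 0.4548/2.413 = 0.1885 m.
Froude number Fr = V/√(g·D_h) = 1.669/√(9.81×0.1885) = 1.23, which is greater than 1, so the flow is supercritical.

supercritical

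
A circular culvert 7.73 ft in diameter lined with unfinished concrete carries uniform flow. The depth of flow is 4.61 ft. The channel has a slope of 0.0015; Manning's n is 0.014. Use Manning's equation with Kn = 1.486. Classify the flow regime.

For a circular section of diameter D = 7.73 ft at depth y = 4.61 ft, the central angle is θ = 2 arccos(1 − 2y/D) = 3.53 rad. Then A = (D²/8)(θ − sin θ) = 29.19 ft² and P = Dθ/2 = 13.64 ft.
Hydraulic radius R = A/P = 29.19/13.64 = 2.14 ft.
V = (1.486/n) R^(2/3) √S = (1.486/0.014) × 2.14^(2/3) × √0.0015 = 6.826 ft/s. Hydraulic depth D_h = A/T = 29.19/7.585 = 3.848 ft.
Froude number Fr = V/√(g·D_h) = 6.826/√(32.2×3.848) = 0.613, which is less than 1, so the flow is subcritical.

subcritical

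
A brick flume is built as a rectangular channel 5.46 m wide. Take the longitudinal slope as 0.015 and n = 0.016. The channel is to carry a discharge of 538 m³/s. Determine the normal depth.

y_n = 8.01 m

Manning's equation rearranged: A R^(2/3) = nQ / (1·√S) = 0.016 × 538 / (√0.015) = 70.28.
Trying y = 5.54 m: A R^(2/3) = 45.24 — too small.
Trying y = 8.92 m: A R^(2/3) = 79.62 — too large.
Trying y = 8.01 m: A R^(2/3) = 70.26 — close enough.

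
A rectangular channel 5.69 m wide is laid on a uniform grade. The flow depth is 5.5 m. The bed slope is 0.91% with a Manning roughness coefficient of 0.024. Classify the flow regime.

Flow area A = b·y = 5.69 × 5.5 = 31.3 m². Wetted perimeter P = b + 2y = 5.69 + 2×5.5 = 16.69 m.
Hydraulic radius R = A/P = 31.3/16.69 = 1.875 m.
V = (1/n) R^(2/3) √S = (1/0.024) × 1.875^(2/3) × √0.0091 = 6.044 m/s. Hydraulic depth D_h = A/T = 31.3/5.69 = 5.5 m.
Froude number Fr = V/√(g·D_h) = 6.044/√(9.81×5.5) = 0.823, which is less than 1, so the flow is subcritical.

subcritical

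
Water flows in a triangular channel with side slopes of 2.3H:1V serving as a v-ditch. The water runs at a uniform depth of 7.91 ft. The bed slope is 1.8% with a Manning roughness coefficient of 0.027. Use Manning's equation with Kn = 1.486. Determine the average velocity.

For a triangular section with side slope z = 2.3: A = zy² = 2.3×7.91² = 143.9 ft²; P = 2y√(1+z²) = 2×7.91×2.508 = 39.68 ft.
Hydraulic radius R = A/P = 143.9/39.68 = 3.627 ft.
From Manning's equation, V = (1.486/n) R^(2/3) S^(1/2) = (1.486/0.027) × 3.627^(2/3) × 0.018^(1/2) = 17.4 ft/s.

V = 17.4 ft/s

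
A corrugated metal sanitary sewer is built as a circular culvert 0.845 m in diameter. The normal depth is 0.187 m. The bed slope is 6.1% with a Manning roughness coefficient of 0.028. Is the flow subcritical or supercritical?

For a circular section of diameter D = 0.845 m at depth y = 0.187 m, the central angle is θ = 2 arccos(1 − 2y/D) = 1.959 rad. Then A = (D²/8)(θ − sin θ) = 0.09225 m² and P = Dθ/2 = 0.8277 m.
Hydraulic radius R = A/P = 0.09225/0.8277 = 0.1114 m.
V = (1/n) R^(2/3) √S = (1/0.028) × 0.1114^(2/3) × √0.061 = 2.043 m/s. Hydraulic depth D_h = A/T = 0.09225/0.7016 = 0.1315 m.
Froude number Fr = V/√(g·D_h) = 2.043/√(9.81×0.1315) = 1.8, which is greater than 1, so the flow is supercritical.

supercritical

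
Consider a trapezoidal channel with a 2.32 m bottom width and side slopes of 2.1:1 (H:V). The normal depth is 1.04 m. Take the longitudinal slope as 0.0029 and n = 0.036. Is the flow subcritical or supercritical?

With bottom width b = 2.32 m and side slope z = 2.1: A = (b + zy)y = (2.32 + 2.1×1.04)×1.04 = 4.684 m²; P = b + 2y√(1+z²) = 2.32 + 2×1.04×2.326 = 7.158 m.
Hydraulic radius R = A/P = 4.684/7.158 = 0.6544 m.
V = (1/n) R^(2/3) √S = (1/0.036) × 0.6544^(2/3) × √0.0029 = 1.128 m/s. Hydraulic depth D_h = A/T = 4.684/6.688 = 0.7004 m.
Froude number Fr = V/√(g·D_h) = 1.128/√(9.81×0.7004) = 0.43, which is less than 1, so the flow is subcritical.

subcritical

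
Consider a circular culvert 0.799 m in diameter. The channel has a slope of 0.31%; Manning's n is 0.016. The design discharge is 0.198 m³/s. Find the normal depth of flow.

y_n = 0.317 m

Manning's equation rearranged: A R^(2/3) = nQ / (1·√S) = 0.016 × 0.198 / (√0.0031) = 0.0569.
At y = 0.232 m: A R^(2/3) = 0.03149 — short.
At y = 0.361 m: A R^(2/3) = 0.07187 — over.
At y = 0.317 m: A R^(2/3) = 0.05688 — matches.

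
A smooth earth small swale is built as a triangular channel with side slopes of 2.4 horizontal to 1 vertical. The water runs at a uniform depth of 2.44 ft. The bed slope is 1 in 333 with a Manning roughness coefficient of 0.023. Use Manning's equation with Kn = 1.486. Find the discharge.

For a triangular section with side slope z = 2.4: A = zy² = 2.4×2.44² = 14.29 ft²; P = 2y√(1+z²) = 2×2.44×2.6 = 12.69 ft.
Hydraulic radius R = A/P = 14.29/12.69 = 1.126 ft.
Manning's equation: Q = (1.486/n) A R^(2/3) S^(1/2) = (1.486/0.023) × 14.29 × 1.126^(2/3) × 0.003003^(1/2) = 54.8 ft³/s.

Q = 54.8 ft³/s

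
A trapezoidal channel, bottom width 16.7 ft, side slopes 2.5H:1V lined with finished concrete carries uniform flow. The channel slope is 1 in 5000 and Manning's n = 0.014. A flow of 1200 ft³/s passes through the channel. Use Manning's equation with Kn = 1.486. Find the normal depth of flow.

y_n = 7.78 ft

Manning's equation rearranged: A R^(2/3) = nQ / (1.486·√S) = 0.014 × 1200 / (1.486 × √0.0002) = 799.4.
Try y = 5.69 ft: A R^(2/3) = 422.2 — low.
Try y = 9.94 ft: A R^(2/3) = 1346 — high.
Try y = 7.78 ft: A R^(2/3) = 800.3 — ≈ 799.4.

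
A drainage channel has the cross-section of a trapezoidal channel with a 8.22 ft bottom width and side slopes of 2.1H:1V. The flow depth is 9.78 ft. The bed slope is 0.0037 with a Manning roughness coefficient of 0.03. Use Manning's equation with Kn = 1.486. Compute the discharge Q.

With bottom width b = 8.22 ft and side slope z = 2.1: A = (b + zy)y = (8.22 + 2.1×9.78)×9.78 = 281.3 ft²; P = b + 2y√(1+z²) = 8.22 + 2×9.78×2.326 = 53.72 ft.
Hydraulic radius R = A/P = 281.3/53.72 = 5.236 ft.
Manning's equation: Q = (1.486/n) A R^(2/3) S^(1/2) = (1.486/0.03) × 281.3 × 5.236^(2/3) × 0.0037^(1/2) = 2560 ft³/s.

Q = 2560 ft³/s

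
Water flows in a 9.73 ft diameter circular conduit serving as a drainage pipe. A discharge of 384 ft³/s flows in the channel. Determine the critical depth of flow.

y_c = 4.69 ft

At critical depth, Q² T / (g A³) = 1, i.e. A³/T = Q²/g = 384²/32.2 = 4579.
Try y = 5.95 ft: A³/T = 11400 — over.
Try y = 3.88 ft: A³/T = 2221 — short.
Try y = 4.69 ft: A³/T = 4592 — matches.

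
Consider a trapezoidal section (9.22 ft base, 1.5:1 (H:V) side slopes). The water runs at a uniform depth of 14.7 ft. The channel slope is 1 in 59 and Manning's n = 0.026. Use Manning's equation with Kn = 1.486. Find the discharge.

Q = 13000 ft³/s

With bottom width b = 9.22 ft and side slope z = 1.5: A = (b + zy)y = (9.22 + 1.5×14.7)×14.7 = 459.7 ft²; P = b + 2y√(1+z²) = 9.22 + 2×14.7×1.803 = 62.22 ft.
Hydraulic radius R = A/P = 459.7/62.22 = 7.388 ft.
Manning's equation: Q = (1.486/n) A R^(2/3) S^(1/2) = (1.486/0.026) × 459.7 × 7.388^(2/3) × 0.01695^(1/2) = 13000 ft³/s.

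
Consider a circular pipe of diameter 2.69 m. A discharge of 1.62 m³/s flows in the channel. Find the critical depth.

At critical depth, Q² T / (g A³) = 1, i.e. A³/T = Q²/g = 1.62²/9.81 = 0.2675.
Trying y = 0.391 m: A³/T = 0.07025 — short.
Trying y = 0.55 m: A³/T = 0.2684 — matches.

y_c = 0.55 m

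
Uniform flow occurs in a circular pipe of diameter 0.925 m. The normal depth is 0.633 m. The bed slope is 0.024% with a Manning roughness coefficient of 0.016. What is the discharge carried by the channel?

Q = 0.199 m³/s

For a circular section of diameter D = 0.925 m at depth y = 0.633 m, the central angle is θ = 2 arccos(1 − 2y/D) = 3.897 rad. Then A = (D²/8)(θ − sin θ) = 0.4901 m² and P = Dθ/2 = 1.802 m.
Hydraulic radius R = A/P = 0.4901/1.802 = 0.2719 m.
Manning's equation: Q = (1/n) A R^(2/3) S^(1/2) = (1/0.016) × 0.4901 × 0.2719^(2/3) × 0.00024^(1/2) = 0.199 m³/s.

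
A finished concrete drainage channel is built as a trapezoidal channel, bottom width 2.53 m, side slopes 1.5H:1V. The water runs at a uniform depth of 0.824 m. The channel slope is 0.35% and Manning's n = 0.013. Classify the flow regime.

With bottom width b = 2.53 m and side slope z = 1.5: A = (b + zy)y = (2.53 + 1.5×0.824)×0.824 = 3.103 m²; P = b + 2y√(1+z²) = 2.53 + 2×0.824×1.803 = 5.501 m.
Hydraulic radius R = A/P = 3.103/5.501 = 0.5641 m.
V = (1/n) R^(2/3) √S = (1/0.013) × 0.5641^(2/3) × √0.0035 = 3.107 m/s. Hydraulic depth D_h = A/T = 3.103/5.002 = 0.6204 m.
Froude number Fr = V/√(g·D_h) = 3.107/√(9.81×0.6204) = 1.26, which is greater than 1, so the flow is supercritical.

supercritical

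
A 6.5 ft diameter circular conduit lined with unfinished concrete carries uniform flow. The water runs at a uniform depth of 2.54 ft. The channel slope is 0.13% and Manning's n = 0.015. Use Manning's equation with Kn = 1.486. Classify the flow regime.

For a circular section of diameter D = 6.5 ft at depth y = 2.54 ft, the central angle is θ = 2 arccos(1 − 2y/D) = 2.701 rad. Then A = (D²/8)(θ − sin θ) = 12.01 ft² and P = Dθ/2 = 8.779 ft.
Hydraulic radius R = A/P = 12.01/8.779 = 1.368 ft.
V = (1.486/n) R^(2/3) √S = (1.486/0.015) × 1.368^(2/3) × √0.0013 = 4.403 ft/s. Hydraulic depth D_h = A/T = 12.01/6.343 = 1.894 ft.
Froude number Fr = V/√(g·D_h) = 4.403/√(32.2×1.894) = 0.564, which is less than 1, so the flow is subcritical.

subcritical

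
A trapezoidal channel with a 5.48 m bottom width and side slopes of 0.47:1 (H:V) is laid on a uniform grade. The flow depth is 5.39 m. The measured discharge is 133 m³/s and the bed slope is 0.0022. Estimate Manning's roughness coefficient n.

With bottom width b = 5.48 m and side slope z = 0.47: A = (b + zy)y = (5.48 + 0.47×5.39)×5.39 = 43.19 m²; P = b + 2y√(1+z²) = 5.48 + 2×5.39×1.105 = 17.39 m.
Hydraulic radius R = A/P = 43.19/17.39 = 2.484 m.
Rearranging Manning's equation: n = (1/Q) A R^(2/3) S^(1/2) = (1/133) × 43.19 × 2.484^(2/3) × √0.0022 = 0.0279.

n = 0.0279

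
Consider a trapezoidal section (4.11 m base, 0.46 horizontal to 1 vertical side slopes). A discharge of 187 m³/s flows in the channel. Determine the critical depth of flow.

At critical depth, Q² T / (g A³) = 1, i.e. A³/T = Q²/g = 187²/9.81 = 3565.
At y = 3.36 m: A³/T = 952.9 — too small.
At y = 4.92 m: A³/T = 3570 — ≈ 3565.

y_c = 4.92 m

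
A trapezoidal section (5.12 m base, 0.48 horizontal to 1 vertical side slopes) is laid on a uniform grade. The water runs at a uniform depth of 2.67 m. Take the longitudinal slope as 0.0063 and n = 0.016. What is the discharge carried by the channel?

Q = 113 m³/s

With bottom width b = 5.12 m and side slope z = 0.48: A = (b + zy)y = (5.12 + 0.48×2.67)×2.67 = 17.09 m²; P = b + 2y√(1+z²) = 5.12 + 2×2.67×1.109 = 11.04 m.
Hydraulic radius R = A/P = 17.09/11.04 = 1.548 m.
Manning's equation: Q = (1/n) A R^(2/3) S^(1/2) = (1/0.016) × 17.09 × 1.548^(2/3) × 0.0063^(1/2) = 113 m³/s.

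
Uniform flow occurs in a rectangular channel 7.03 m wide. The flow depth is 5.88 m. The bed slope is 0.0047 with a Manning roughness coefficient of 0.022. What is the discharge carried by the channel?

Q = 218 m³/s

Flow area A = b·y = 7.03 × 5.88 = 41.34 m². Wetted perimeter P = b + 2y = 7.03 + 2×5.88 = 18.79 m.
Hydraulic radius R = A/P = 41.34/18.79 = 2.2 m.
Manning's equation: Q = (1/n) A R^(2/3) S^(1/2) = (1/0.022) × 41.34 × 2.2^(2/3) × 0.0047^(1/2) = 218 m³/s.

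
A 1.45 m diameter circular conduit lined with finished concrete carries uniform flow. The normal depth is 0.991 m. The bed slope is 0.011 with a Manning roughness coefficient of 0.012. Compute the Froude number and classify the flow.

supercritical

For a circular section of diameter D = 1.45 m at depth y = 0.991 m, the central angle is θ = 2 arccos(1 − 2y/D) = 3.893 rad. Then A = (D²/8)(θ − sin θ) = 1.203 m² and P = Dθ/2 = 2.822 m.
Hydraulic radius R = A/P = 1.203/2.822 = 0.4261 m.
V = (1/n) R^(2/3) √S = (1/0.012) × 0.4261^(2/3) × √0.011 = 4.949 m/s. Hydraulic depth D_h = A/T = 1.203/1.349 = 0.8915 m.
Froude number Fr = V/√(g·D_h) = 4.949/√(9.81×0.8915) = 1.67, which is greater than 1, so the flow is supercritical.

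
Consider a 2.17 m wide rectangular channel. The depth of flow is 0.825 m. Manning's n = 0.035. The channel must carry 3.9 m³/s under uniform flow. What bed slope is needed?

Flow area A = b·y = 2.17 × 0.825 = 1.79 m². Wetted perimeter P = b + 2y = 2.17 + 2×0.825 = 3.82 m.
Hydraulic radius R = A/P = 1.79/3.82 = 0.4687 m.
From Manning's equation, S = [nQ / (1 A R^(2/3))]² = [0.035 × 3.9 / (1 × 1.79 × 0.4687^(2/3))]² = 0.016.

S = 0.016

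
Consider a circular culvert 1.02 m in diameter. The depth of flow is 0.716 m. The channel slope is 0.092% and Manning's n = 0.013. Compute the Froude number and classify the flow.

subcritical

For a circular section of diameter D = 1.02 m at depth y = 0.716 m, the central angle is θ = 2 arccos(1 − 2y/D) = 3.973 rad. Then A = (D²/8)(θ − sin θ) = 0.6128 m² and P = Dθ/2 = 2.026 m.
Hydraulic radius R = A/P = 0.6128/2.026 = 0.3024 m.
V = (1/n) R^(2/3) √S = (1/0.013) × 0.3024^(2/3) × √0.00092 = 1.051 m/s. Hydraulic depth D_h = A/T = 0.6128/0.9331 = 0.6568 m.
Froude number Fr = V/√(g·D_h) = 1.051/√(9.81×0.6568) = 0.414, which is less than 1, so the flow is subcritical.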